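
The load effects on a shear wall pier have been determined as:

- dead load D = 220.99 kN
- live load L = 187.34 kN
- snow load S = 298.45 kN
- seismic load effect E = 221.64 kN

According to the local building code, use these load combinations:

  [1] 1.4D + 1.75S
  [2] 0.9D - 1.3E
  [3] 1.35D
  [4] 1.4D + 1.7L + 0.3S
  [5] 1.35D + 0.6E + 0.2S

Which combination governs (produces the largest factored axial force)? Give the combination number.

Combination 1

[1] 1.4(220.99) + 1.75(298.45) = 831.67
[2] 0.9(220.99) - 1.3(221.64) = -89.24
[3] 1.35(220.99) = 298.34
[4] 1.4(220.99) + 1.7(187.34) + 0.3(298.45) = 717.40
[5] 1.35(220.99) + 0.6(221.64) + 0.2(298.45) = 491.01
The largest value is 831.67 kN from combination 1.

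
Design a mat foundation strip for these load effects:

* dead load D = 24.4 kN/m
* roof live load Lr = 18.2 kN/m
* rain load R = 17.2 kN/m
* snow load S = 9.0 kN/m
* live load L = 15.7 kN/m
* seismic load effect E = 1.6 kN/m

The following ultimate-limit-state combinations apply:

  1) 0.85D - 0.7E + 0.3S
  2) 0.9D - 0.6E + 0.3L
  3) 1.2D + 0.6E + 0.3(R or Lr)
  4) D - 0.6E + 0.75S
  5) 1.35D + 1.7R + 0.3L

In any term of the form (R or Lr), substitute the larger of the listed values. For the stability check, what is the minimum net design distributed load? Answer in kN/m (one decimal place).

22.3 kN/m

(R or Lr) → Lr = 18.2 kN/m.
1) 0.85(24.4) - 0.7(1.6) + 0.3(9.0) = 22.3
2) 0.9(24.4) - 0.6(1.6) + 0.3(15.7) = 25.7
3) 1.2(24.4) + 0.6(1.6) + 0.3(18.2) = 35.7
4) 1.0(24.4) - 0.6(1.6) + 0.75(9.0) = 30.2
5) 1.35(24.4) + 1.7(17.2) + 0.3(15.7) = 66.9
Combination 1 gives the minimum: 22.3 kN/m.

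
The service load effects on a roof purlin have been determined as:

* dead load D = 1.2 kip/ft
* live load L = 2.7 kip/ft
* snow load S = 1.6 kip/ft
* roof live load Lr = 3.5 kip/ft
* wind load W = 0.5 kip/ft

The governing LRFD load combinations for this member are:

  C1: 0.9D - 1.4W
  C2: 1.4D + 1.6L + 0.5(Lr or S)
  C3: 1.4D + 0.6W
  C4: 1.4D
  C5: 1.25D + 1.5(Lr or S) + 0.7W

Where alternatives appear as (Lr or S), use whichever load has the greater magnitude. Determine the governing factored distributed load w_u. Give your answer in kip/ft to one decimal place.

(Lr or S) → Lr = 3.5 kip/ft.
C1: 0.9(1.2) - 1.4(0.5) = 0.4
C2: 1.4(1.2) + 1.6(2.7) + 0.5(3.5) = 7.8
C3: 1.4(1.2) + 0.6(0.5) = 2.0
C4: 1.4(1.2) = 1.7
C5: 1.25(1.2) + 1.5(3.5) + 0.7(0.5) = 7.1
Maximum is from combination 2.

7.8 kip/ft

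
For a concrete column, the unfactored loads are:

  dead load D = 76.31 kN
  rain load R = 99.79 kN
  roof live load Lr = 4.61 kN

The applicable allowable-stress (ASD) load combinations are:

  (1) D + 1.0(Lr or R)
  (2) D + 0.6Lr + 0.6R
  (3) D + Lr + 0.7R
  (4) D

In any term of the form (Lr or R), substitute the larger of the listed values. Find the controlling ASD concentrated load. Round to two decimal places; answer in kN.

(Lr or R) → R = 99.79 kN.
(1) 1.0(76.31) + 1.0(99.79) = 76.31 + 99.79 = 176.10
(2) 1.0(76.31) + 0.6(4.61) + 0.6(99.79) = 76.31 + 2.77 + 59.87 = 138.95
(3) 1.0(76.31) + 1.0(4.61) + 0.7(99.79) = 76.31 + 4.61 + 69.85 = 150.77
(4) 1.0(76.31) = 76.31
The controlling combination is 1, giving 176.10 kN.

176.10 kN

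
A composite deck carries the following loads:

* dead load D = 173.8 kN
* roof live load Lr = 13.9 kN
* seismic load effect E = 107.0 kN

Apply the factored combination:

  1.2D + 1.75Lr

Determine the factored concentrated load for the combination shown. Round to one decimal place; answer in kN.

232.9 kN

1.2(173.8) + 1.75(13.9) = 232.9
P_u = 232.9 kN.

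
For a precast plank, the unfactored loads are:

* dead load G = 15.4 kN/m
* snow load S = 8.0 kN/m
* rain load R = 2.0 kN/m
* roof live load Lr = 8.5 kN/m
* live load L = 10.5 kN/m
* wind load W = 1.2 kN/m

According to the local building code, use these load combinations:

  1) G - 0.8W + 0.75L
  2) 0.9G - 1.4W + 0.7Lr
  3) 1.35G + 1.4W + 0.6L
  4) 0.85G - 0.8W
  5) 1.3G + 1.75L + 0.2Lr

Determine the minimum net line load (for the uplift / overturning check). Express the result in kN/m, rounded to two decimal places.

1) 1.0(15.4) - 0.8(1.2) + 0.75(10.5) = 15.40 - 0.96 + 7.88 = 22.32
2) 0.9(15.4) - 1.4(1.2) + 0.7(8.5) = 13.86 - 1.68 + 5.95 = 18.13
3) 1.35(15.4) + 1.4(1.2) + 0.6(10.5) = 20.79 + 1.68 + 6.30 = 28.77
4) 0.85(15.4) - 0.8(1.2) = 13.09 - 0.96 = 12.13
5) 1.3(15.4) + 1.75(10.5) + 0.2(8.5) = 20.02 + 18.38 + 1.70 = 40.10
Combination 4 gives the minimum: 12.13 kN/m.

12.13 kN/m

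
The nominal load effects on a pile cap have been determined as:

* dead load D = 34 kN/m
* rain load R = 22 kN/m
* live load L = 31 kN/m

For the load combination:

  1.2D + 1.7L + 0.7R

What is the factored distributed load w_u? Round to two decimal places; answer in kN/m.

108.90 kN/m

1.2(34) + 1.7(31) + 0.7(22) = 108.90
w_u = 108.90 kN/m.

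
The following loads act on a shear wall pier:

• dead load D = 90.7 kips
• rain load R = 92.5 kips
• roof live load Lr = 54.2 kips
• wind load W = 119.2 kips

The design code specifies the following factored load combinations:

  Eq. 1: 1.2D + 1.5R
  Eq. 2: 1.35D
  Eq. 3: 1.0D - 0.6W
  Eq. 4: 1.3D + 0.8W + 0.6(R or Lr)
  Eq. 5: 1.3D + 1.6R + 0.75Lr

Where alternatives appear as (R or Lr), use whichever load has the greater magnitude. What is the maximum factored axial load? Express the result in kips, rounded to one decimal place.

(R or Lr) → R = 92.5 kips.
Eq. 1: 1.2(90.7) + 1.5(92.5) = 108.8 + 138.8 = 247.6
Eq. 2: 1.35(90.7) = 122.4
Eq. 3: 1.0(90.7) - 0.6(119.2) = 90.7 - 71.5 = 19.2
Eq. 4: 1.3(90.7) + 0.8(119.2) + 0.6(92.5) = 117.9 + 95.4 + 55.5 = 268.8
Eq. 5: 1.3(90.7) + 1.6(92.5) + 0.75(54.2) = 117.9 + 148.0 + 40.7 = 306.6
The controlling combination is 5, giving 306.6 kips.

306.6 kips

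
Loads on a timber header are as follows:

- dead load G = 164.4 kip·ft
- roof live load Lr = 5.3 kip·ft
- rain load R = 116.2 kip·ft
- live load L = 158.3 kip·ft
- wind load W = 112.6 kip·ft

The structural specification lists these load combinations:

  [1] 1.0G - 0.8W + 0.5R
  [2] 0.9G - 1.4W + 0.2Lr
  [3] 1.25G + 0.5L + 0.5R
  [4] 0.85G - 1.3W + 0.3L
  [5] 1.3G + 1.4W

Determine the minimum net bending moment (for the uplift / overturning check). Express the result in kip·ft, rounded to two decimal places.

-8.62 kip·ft

[1] 1.0(164.4) - 0.8(112.6) + 0.5(116.2) = 132.42
[2] 0.9(164.4) - 1.4(112.6) + 0.2(5.3) = -8.62
[3] 1.25(164.4) + 0.5(158.3) + 0.5(116.2) = 342.75
[4] 0.85(164.4) - 1.3(112.6) + 0.3(158.3) = 40.85
[5] 1.3(164.4) + 1.4(112.6) = 371.36
Combination 2 gives the minimum: -8.62 kip·ft.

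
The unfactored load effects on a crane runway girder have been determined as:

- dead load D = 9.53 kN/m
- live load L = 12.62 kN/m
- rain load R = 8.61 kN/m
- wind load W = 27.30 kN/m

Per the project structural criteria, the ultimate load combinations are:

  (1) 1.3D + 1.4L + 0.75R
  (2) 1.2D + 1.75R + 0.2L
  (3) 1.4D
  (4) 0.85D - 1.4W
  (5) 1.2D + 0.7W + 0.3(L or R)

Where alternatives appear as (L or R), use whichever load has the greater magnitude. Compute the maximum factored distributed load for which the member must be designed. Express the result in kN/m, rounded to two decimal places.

36.51 kN/m

(L or R) → L = 12.62 kN/m.
(1) 1.3(9.53) + 1.4(12.62) + 0.75(8.61) = 36.51
(2) 1.2(9.53) + 1.75(8.61) + 0.2(12.62) = 11.44 + 15.07 + 2.52 = 29.03
(3) 1.4(9.53) = 13.34
(4) 0.85(9.53) - 1.4(27.30) = 8.10 - 38.22 = -30.12
(5) 1.2(9.53) + 0.7(27.30) + 0.3(12.62) = 34.33
Maximum is from combination 1.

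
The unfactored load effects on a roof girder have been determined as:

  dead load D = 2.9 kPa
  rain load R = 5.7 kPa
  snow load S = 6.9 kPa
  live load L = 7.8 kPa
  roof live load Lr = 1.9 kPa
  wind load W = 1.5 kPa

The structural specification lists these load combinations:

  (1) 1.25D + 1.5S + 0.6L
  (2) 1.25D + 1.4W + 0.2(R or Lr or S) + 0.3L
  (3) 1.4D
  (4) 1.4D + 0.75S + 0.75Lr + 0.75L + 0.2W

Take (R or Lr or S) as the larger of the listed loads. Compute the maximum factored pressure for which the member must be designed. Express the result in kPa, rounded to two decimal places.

18.66 kPa

(R or Lr or S) → S = 6.9 kPa.
(1) 1.25(2.9) + 1.5(6.9) + 0.6(7.8) = 3.63 + 10.35 + 4.68 = 18.66
(2) 1.25(2.9) + 1.4(1.5) + 0.2(6.9) + 0.3(7.8) = 3.63 + 2.10 + 1.38 + 2.34 = 9.45
(3) 1.4(2.9) = 4.06
(4) 1.4(2.9) + 0.75(6.9) + 0.75(1.9) + 0.75(7.8) + 0.2(1.5) = 16.81
Maximum is from combination 1.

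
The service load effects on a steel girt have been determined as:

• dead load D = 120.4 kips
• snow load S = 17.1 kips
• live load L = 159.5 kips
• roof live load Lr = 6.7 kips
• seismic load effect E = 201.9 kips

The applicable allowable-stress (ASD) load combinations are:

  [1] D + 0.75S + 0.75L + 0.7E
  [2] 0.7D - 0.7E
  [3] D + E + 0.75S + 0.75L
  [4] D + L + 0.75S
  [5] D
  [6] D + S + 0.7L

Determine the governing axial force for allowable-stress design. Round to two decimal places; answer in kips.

454.75 kips

[1] 1.0(120.4) + 0.75(17.1) + 0.75(159.5) + 0.7(201.9) = 394.18
[2] 0.7(120.4) - 0.7(201.9) = -57.05
[3] 1.0(120.4) + 1.0(201.9) + 0.75(17.1) + 0.75(159.5) = 454.75
[4] 1.0(120.4) + 1.0(159.5) + 0.75(17.1) = 292.73
[5] 1.0(120.4) = 120.40
[6] 1.0(120.4) + 1.0(17.1) + 0.7(159.5) = 249.15
Combination 3 governs: P = 454.75 kips.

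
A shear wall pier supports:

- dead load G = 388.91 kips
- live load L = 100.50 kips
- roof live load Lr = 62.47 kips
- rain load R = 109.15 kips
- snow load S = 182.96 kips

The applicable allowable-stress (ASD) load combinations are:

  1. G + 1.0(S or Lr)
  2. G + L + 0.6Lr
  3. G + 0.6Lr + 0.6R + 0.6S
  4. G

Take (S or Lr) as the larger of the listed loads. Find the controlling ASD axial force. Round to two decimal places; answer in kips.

601.66 kips

(S or Lr) → S = 182.96 kips.
1. 1.0(388.91) + 1.0(182.96) = 388.91 + 182.96 = 571.87
2. 1.0(388.91) + 1.0(100.50) + 0.6(62.47) = 388.91 + 100.50 + 37.48 = 526.89
3. 1.0(388.91) + 0.6(62.47) + 0.6(109.15) + 0.6(182.96) = 388.91 + 37.48 + 65.49 + 109.78 = 601.66
4. 1.0(388.91) = 388.91
Combination 3 governs: P = 601.66 kips.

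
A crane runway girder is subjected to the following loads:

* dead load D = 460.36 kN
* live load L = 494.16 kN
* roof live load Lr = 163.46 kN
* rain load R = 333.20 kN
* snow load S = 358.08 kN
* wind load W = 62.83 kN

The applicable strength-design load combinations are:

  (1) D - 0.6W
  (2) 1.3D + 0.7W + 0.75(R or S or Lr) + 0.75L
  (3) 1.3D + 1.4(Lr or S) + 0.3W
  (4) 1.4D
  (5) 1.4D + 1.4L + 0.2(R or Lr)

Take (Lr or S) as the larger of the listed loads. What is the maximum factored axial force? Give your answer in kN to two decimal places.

1402.97 kN

(R or S or Lr) → S = 358.08 kN; (Lr or S) → S = 358.08 kN; (R or Lr) → R = 333.20 kN.
(1) 1.0(460.36) - 0.6(62.83) = 460.36 - 37.70 = 422.66
(2) 1.3(460.36) + 0.7(62.83) + 0.75(358.08) + 0.75(494.16) = 598.47 + 43.98 + 268.56 + 370.62 = 1281.63
(3) 1.3(460.36) + 1.4(358.08) + 0.3(62.83) = 598.47 + 501.31 + 18.85 = 1118.63
(4) 1.4(460.36) = 644.50
(5) 1.4(460.36) + 1.4(494.16) + 0.2(333.20) = 1402.97
The controlling combination is 5, giving 1402.97 kN.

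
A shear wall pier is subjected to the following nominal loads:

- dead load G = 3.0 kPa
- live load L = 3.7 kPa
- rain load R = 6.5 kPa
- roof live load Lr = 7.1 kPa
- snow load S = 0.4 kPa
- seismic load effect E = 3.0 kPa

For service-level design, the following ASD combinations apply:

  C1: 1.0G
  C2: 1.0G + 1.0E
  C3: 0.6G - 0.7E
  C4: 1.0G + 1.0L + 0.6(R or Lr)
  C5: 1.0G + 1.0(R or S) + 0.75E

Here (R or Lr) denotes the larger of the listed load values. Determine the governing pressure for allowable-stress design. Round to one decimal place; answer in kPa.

11.8 kPa

(R or Lr) → Lr = 7.1 kPa; (R or S) → R = 6.5 kPa.
C1: 1.0(3.0) = 3.0
C2: 1.0(3.0) + 1.0(3.0) = 6.0
C3: 0.6(3.0) - 0.7(3.0) = -0.3
C4: 1.0(3.0) + 1.0(3.7) + 0.6(7.1) = 11.0
C5: 1.0(3.0) + 1.0(6.5) + 0.75(3.0) = 11.8
Maximum is from combination 5.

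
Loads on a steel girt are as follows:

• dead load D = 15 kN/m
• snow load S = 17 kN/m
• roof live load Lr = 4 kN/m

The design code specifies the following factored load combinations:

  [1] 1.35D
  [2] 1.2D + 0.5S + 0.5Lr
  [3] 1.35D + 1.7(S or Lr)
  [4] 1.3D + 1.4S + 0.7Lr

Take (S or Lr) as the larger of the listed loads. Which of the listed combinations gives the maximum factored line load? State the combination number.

Combination 3

(S or Lr) → S = 17 kN/m.
[1] 1.35(15) = 20.3
[2] 1.2(15) + 0.5(17) + 0.5(4) = 18.0 + 8.5 + 2.0 = 28.5
[3] 1.35(15) + 1.7(17) = 20.3 + 28.9 = 49.2
[4] 1.3(15) + 1.4(17) + 0.7(4) = 19.5 + 23.8 + 2.8 = 46.1
The largest value is 49.2 kN/m from combination 3.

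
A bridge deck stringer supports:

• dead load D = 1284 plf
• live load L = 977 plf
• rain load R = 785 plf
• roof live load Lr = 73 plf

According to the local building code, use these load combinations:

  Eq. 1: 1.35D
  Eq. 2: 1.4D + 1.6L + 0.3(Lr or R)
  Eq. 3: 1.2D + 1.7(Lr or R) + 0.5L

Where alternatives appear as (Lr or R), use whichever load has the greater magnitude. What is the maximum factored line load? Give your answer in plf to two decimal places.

3596.30 plf

(Lr or R) → R = 785 plf.
Eq. 1: 1.35(1284) = 1733.40
Eq. 2: 1.4(1284) + 1.6(977) + 0.3(785) = 1797.60 + 1563.20 + 235.50 = 3596.30
Eq. 3: 1.2(1284) + 1.7(785) + 0.5(977) = 1540.80 + 1334.50 + 488.50 = 3363.80
Combination 2 governs: w_u = 3596.30 plf.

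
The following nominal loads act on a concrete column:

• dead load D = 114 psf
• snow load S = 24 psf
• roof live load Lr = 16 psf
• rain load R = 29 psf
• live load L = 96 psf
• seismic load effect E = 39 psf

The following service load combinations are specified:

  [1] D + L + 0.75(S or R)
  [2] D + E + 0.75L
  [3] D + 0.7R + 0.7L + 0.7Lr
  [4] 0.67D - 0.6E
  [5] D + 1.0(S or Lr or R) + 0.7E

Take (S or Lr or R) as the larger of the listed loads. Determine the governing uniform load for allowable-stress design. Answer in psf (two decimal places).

231.75 psf

(S or R) → R = 29 psf; (S or Lr or R) → R = 29 psf.
[1] 1.0(114) + 1.0(96) + 0.75(29) = 114.00 + 96.00 + 21.75 = 231.75
[2] 1.0(114) + 1.0(39) + 0.75(96) = 114.00 + 39.00 + 72.00 = 225.00
[3] 1.0(114) + 0.7(29) + 0.7(96) + 0.7(16) = 114.00 + 20.30 + 67.20 + 11.20 = 212.70
[4] 0.67(114) - 0.6(39) = 76.38 - 23.40 = 52.98
[5] 1.0(114) + 1.0(29) + 0.7(39) = 114.00 + 29.00 + 27.30 = 170.30
Maximum is from combination 1.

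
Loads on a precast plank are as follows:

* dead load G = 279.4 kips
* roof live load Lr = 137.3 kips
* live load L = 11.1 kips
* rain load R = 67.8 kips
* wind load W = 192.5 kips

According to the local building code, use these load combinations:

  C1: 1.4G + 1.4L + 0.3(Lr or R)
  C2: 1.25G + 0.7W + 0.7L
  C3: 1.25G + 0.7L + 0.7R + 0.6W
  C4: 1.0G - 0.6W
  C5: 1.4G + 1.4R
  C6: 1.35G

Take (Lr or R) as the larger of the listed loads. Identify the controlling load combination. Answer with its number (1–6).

Combination 3

(Lr or R) → Lr = 137.3 kips.
C1: 1.4(279.4) + 1.4(11.1) + 0.3(137.3) = 391.2 + 15.5 + 41.2 = 447.9
C2: 1.25(279.4) + 0.7(192.5) + 0.7(11.1) = 491.8
C3: 1.25(279.4) + 0.7(11.1) + 0.7(67.8) + 0.6(192.5) = 520.0
C4: 1.0(279.4) - 0.6(192.5) = 279.4 - 115.5 = 163.9
C5: 1.4(279.4) + 1.4(67.8) = 391.2 + 94.9 = 486.1
C6: 1.35(279.4) = 377.2
The largest value is 520.0 kips from combination 3.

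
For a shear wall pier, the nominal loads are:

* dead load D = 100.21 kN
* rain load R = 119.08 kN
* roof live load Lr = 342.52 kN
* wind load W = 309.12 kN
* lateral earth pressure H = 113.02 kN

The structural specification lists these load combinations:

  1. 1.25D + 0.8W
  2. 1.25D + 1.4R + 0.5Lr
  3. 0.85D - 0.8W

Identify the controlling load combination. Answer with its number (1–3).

Combination 2

1. 1.25(100.21) + 0.8(309.12) = 125.26 + 247.30 = 372.56
2. 1.25(100.21) + 1.4(119.08) + 0.5(342.52) = 125.26 + 166.71 + 171.26 = 463.23
3. 0.85(100.21) - 0.8(309.12) = 85.18 - 247.30 = -162.12
The largest value is 463.23 kN from combination 2.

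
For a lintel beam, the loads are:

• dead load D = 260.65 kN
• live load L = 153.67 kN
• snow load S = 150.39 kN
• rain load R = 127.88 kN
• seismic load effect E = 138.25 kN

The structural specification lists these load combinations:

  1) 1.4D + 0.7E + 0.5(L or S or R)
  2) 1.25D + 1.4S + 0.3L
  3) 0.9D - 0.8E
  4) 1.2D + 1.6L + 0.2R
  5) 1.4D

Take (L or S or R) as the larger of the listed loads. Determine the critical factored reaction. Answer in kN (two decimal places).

(L or S or R) → L = 153.67 kN.
1) 1.4(260.65) + 0.7(138.25) + 0.5(153.67) = 538.52
2) 1.25(260.65) + 1.4(150.39) + 0.3(153.67) = 325.81 + 210.55 + 46.10 = 582.46
3) 0.9(260.65) - 0.8(138.25) = 234.59 - 110.60 = 123.99
4) 1.2(260.65) + 1.6(153.67) + 0.2(127.88) = 312.78 + 245.87 + 25.58 = 584.23
5) 1.4(260.65) = 364.91
Combination 4 governs: V_u = 584.23 kN.

584.23 kN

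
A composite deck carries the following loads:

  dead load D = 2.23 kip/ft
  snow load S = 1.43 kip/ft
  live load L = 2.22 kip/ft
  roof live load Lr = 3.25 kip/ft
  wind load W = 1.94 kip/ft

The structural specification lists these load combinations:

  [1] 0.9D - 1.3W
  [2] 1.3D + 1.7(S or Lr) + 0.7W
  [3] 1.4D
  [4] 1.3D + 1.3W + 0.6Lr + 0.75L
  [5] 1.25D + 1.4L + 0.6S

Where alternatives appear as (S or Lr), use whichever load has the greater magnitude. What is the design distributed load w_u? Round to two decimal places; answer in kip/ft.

9.78 kip/ft

(S or Lr) → Lr = 3.25 kip/ft.
[1] 0.9(2.23) - 1.3(1.94) = -0.52
[2] 1.3(2.23) + 1.7(3.25) + 0.7(1.94) = 9.78
[3] 1.4(2.23) = 3.12
[4] 1.3(2.23) + 1.3(1.94) + 0.6(3.25) + 0.75(2.22) = 2.90 + 2.52 + 1.95 + 1.67 = 9.04
[5] 1.25(2.23) + 1.4(2.22) + 0.6(1.43) = 6.75
The controlling combination is 2, giving 9.78 kip/ft.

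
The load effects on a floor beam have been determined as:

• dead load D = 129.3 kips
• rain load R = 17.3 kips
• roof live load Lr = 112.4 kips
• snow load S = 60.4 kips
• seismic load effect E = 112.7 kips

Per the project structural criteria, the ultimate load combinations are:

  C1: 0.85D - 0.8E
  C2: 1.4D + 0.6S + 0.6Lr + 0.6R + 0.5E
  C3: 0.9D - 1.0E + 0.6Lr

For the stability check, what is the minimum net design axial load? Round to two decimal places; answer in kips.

C1: 0.85(129.3) - 0.8(112.7) = 109.91 - 90.16 = 19.75
C2: 1.4(129.3) + 0.6(60.4) + 0.6(112.4) + 0.6(17.3) + 0.5(112.7) = 181.02 + 36.24 + 67.44 + 10.38 + 56.35 = 351.43
C3: 0.9(129.3) - 1.0(112.7) + 0.6(112.4) = 116.37 - 112.70 + 67.44 = 71.11
Combination 1 gives the minimum: 19.75 kips.

19.75 kips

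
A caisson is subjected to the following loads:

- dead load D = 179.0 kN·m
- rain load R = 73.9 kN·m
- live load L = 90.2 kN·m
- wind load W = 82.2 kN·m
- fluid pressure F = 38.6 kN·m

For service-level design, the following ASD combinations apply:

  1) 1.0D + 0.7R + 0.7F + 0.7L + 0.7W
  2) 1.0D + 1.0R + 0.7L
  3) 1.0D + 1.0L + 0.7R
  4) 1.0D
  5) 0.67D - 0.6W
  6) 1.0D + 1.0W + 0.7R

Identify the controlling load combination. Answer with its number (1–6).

1) 1.0(179.0) + 0.7(73.9) + 0.7(38.6) + 0.7(90.2) + 0.7(82.2) = 179.00 + 51.73 + 27.02 + 63.14 + 57.54 = 378.43
2) 1.0(179.0) + 1.0(73.9) + 0.7(90.2) = 179.00 + 73.90 + 63.14 = 316.04
3) 1.0(179.0) + 1.0(90.2) + 0.7(73.9) = 179.00 + 90.20 + 51.73 = 320.93
4) 1.0(179.0) = 179.00
5) 0.67(179.0) - 0.6(82.2) = 119.93 - 49.32 = 70.61
6) 1.0(179.0) + 1.0(82.2) + 0.7(73.9) = 179.00 + 82.20 + 51.73 = 312.93
The largest value is 378.43 kN·m from combination 1.

Combination 1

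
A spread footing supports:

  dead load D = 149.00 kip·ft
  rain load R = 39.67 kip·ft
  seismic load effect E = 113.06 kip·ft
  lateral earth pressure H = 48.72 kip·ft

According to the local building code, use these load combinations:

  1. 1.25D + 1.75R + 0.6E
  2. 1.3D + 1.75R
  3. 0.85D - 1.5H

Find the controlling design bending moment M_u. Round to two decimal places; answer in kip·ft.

1. 1.25(149.00) + 1.75(39.67) + 0.6(113.06) = 186.25 + 69.42 + 67.84 = 323.51
2. 1.3(149.00) + 1.75(39.67) = 193.70 + 69.42 = 263.12
3. 0.85(149.00) - 1.5(48.72) = 126.65 - 73.08 = 53.57
The controlling combination is 1, giving 323.51 kip·ft.

323.51 kip·ft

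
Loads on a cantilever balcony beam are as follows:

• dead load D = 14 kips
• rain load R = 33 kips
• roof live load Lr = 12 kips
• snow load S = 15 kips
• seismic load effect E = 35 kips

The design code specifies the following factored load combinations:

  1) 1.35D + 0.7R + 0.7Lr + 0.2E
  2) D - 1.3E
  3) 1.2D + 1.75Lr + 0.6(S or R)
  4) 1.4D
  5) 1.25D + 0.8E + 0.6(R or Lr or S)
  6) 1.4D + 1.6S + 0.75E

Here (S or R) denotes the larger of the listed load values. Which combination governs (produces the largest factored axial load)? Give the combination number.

(S or R) → R = 33 kips; (R or Lr or S) → R = 33 kips.
1) 1.35(14) + 0.7(33) + 0.7(12) + 0.2(35) = 18.90 + 23.10 + 8.40 + 7.00 = 57.40
2) 1.0(14) - 1.3(35) = 14.00 - 45.50 = -31.50
3) 1.2(14) + 1.75(12) + 0.6(33) = 16.80 + 21.00 + 19.80 = 57.60
4) 1.4(14) = 19.60
5) 1.25(14) + 0.8(35) + 0.6(33) = 17.50 + 28.00 + 19.80 = 65.30
6) 1.4(14) + 1.6(15) + 0.75(35) = 19.60 + 24.00 + 26.25 = 69.85
The largest value is 69.85 kips from combination 6.

Combination 6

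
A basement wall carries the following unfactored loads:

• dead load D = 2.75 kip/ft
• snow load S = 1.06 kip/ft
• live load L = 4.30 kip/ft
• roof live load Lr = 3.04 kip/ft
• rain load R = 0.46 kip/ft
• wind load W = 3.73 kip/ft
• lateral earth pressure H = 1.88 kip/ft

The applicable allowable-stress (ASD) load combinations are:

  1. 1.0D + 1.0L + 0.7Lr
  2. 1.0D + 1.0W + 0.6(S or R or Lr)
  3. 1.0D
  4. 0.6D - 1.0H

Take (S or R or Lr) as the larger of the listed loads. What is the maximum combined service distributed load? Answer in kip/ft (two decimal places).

9.18 kip/ft

(S or R or Lr) → Lr = 3.04 kip/ft.
1. 1.0(2.75) + 1.0(4.30) + 0.7(3.04) = 2.75 + 4.30 + 2.13 = 9.18
2. 1.0(2.75) + 1.0(3.73) + 0.6(3.04) = 2.75 + 3.73 + 1.82 = 8.30
3. 1.0(2.75) = 2.75
4. 0.6(2.75) - 1.0(1.88) = 1.65 - 1.88 = -0.23
The controlling combination is 1, giving 9.18 kip/ft.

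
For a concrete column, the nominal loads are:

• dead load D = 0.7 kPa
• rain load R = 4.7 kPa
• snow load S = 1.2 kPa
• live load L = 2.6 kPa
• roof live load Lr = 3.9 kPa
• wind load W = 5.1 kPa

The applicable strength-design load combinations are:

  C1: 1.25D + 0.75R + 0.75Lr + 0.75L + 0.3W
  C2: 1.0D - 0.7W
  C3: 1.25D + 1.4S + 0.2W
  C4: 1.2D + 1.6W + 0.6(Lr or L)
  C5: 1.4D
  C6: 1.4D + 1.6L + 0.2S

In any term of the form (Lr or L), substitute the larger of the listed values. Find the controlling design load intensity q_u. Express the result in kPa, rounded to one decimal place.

(Lr or L) → Lr = 3.9 kPa.
C1: 1.25(0.7) + 0.75(4.7) + 0.75(3.9) + 0.75(2.6) + 0.3(5.1) = 0.9 + 3.5 + 2.9 + 2.0 + 1.5 = 10.8
C2: 1.0(0.7) - 0.7(5.1) = 0.7 - 3.6 = -2.9
C3: 1.25(0.7) + 1.4(1.2) + 0.2(5.1) = 0.9 + 1.7 + 1.0 = 3.6
C4: 1.2(0.7) + 1.6(5.1) + 0.6(3.9) = 0.8 + 8.2 + 2.3 = 11.3
C5: 1.4(0.7) = 1.0
C6: 1.4(0.7) + 1.6(2.6) + 0.2(1.2) = 1.0 + 4.2 + 0.2 = 5.4
Combination 4 governs: q_u = 11.3 kPa.

11.3 kPa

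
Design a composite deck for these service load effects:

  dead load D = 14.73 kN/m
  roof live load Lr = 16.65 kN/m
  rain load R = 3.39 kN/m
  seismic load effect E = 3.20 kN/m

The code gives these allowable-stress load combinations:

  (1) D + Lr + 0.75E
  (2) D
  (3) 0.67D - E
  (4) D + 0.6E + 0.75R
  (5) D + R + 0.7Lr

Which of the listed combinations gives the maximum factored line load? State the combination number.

(1) 1.0(14.73) + 1.0(16.65) + 0.75(3.20) = 14.73 + 16.65 + 2.40 = 33.78
(2) 1.0(14.73) = 14.73
(3) 0.67(14.73) - 1.0(3.20) = 9.87 - 3.20 = 6.67
(4) 1.0(14.73) + 0.6(3.20) + 0.75(3.39) = 14.73 + 1.92 + 2.54 = 19.19
(5) 1.0(14.73) + 1.0(3.39) + 0.7(16.65) = 14.73 + 3.39 + 11.66 = 29.78
The largest value is 33.78 kN/m from combination 1.

Combination 1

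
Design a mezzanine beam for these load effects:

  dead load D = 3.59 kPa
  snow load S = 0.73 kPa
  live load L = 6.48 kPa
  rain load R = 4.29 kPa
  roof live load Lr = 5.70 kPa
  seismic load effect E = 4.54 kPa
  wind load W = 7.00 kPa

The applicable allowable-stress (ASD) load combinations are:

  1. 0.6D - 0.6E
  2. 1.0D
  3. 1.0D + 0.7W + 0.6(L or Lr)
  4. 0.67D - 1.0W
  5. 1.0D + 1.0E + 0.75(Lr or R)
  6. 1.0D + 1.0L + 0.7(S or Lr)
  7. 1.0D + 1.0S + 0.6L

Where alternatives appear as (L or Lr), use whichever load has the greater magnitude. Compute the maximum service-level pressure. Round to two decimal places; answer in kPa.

(L or Lr) → L = 6.48 kPa; (Lr or R) → Lr = 5.70 kPa; (S or Lr) → Lr = 5.70 kPa.
1. 0.6(3.59) - 0.6(4.54) = 2.15 - 2.72 = -0.57
2. 1.0(3.59) = 3.59
3. 1.0(3.59) + 0.7(7.00) + 0.6(6.48) = 3.59 + 4.90 + 3.89 = 12.38
4. 0.67(3.59) - 1.0(7.00) = 2.41 - 7.00 = -4.59
5. 1.0(3.59) + 1.0(4.54) + 0.75(5.70) = 3.59 + 4.54 + 4.28 = 12.41
6. 1.0(3.59) + 1.0(6.48) + 0.7(5.70) = 3.59 + 6.48 + 3.99 = 14.06
7. 1.0(3.59) + 1.0(0.73) + 0.6(6.48) = 3.59 + 0.73 + 3.89 = 8.21
Maximum is from combination 6.

14.06 kPa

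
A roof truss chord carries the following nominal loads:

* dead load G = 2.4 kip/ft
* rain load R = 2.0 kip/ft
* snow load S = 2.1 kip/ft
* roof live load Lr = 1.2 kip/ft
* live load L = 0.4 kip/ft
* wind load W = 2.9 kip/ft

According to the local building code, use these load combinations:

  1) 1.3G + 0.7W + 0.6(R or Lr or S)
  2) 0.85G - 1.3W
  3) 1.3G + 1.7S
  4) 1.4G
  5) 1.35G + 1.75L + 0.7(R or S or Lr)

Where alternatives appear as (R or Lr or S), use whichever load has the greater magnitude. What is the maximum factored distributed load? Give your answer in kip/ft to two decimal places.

6.69 kip/ft

(R or Lr or S) → S = 2.1 kip/ft; (R or S or Lr) → S = 2.1 kip/ft.
1) 1.3(2.4) + 0.7(2.9) + 0.6(2.1) = 3.12 + 2.03 + 1.26 = 6.41
2) 0.85(2.4) - 1.3(2.9) = 2.04 - 3.77 = -1.73
3) 1.3(2.4) + 1.7(2.1) = 3.12 + 3.57 = 6.69
4) 1.4(2.4) = 3.36
5) 1.35(2.4) + 1.75(0.4) + 0.7(2.1) = 3.24 + 0.70 + 1.47 = 5.41
The controlling combination is 3, giving 6.69 kip/ft.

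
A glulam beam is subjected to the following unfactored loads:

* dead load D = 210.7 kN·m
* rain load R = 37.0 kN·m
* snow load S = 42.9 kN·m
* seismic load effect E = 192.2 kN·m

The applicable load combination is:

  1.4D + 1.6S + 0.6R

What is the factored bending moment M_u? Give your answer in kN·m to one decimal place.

1.4(210.7) + 1.6(42.9) + 0.6(37.0) = 295.0 + 68.6 + 22.2 = 385.8
M_u = 385.8 kN·m.

385.8 kN·m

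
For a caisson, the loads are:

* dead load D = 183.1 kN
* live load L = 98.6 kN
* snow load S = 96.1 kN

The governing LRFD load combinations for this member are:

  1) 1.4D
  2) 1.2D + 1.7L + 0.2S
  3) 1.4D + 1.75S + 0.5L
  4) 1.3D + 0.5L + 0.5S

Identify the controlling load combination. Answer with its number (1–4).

1) 1.4(183.1) = 256.3
2) 1.2(183.1) + 1.7(98.6) + 0.2(96.1) = 406.6
3) 1.4(183.1) + 1.75(96.1) + 0.5(98.6) = 256.3 + 168.2 + 49.3 = 473.8
4) 1.3(183.1) + 0.5(98.6) + 0.5(96.1) = 238.0 + 49.3 + 48.1 = 335.4
The largest value is 473.8 kN from combination 3.

Combination 3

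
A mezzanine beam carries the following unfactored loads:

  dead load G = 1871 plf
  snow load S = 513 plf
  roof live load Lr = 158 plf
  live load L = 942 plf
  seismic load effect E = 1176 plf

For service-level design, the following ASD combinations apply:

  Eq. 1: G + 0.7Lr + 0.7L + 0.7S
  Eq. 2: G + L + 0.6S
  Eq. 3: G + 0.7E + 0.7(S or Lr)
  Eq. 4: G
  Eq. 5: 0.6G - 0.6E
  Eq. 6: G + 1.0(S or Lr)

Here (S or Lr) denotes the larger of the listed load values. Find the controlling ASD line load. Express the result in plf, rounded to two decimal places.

(S or Lr) → S = 513 plf.
Eq. 1: 1.0(1871) + 0.7(158) + 0.7(942) + 0.7(513) = 3000.10
Eq. 2: 1.0(1871) + 1.0(942) + 0.6(513) = 3120.80
Eq. 3: 1.0(1871) + 0.7(1176) + 0.7(513) = 3053.30
Eq. 4: 1.0(1871) = 1871.00
Eq. 5: 0.6(1871) - 0.6(1176) = 417.00
Eq. 6: 1.0(1871) + 1.0(513) = 2384.00
Combination 2 governs: w = 3120.80 plf.

3120.80 plf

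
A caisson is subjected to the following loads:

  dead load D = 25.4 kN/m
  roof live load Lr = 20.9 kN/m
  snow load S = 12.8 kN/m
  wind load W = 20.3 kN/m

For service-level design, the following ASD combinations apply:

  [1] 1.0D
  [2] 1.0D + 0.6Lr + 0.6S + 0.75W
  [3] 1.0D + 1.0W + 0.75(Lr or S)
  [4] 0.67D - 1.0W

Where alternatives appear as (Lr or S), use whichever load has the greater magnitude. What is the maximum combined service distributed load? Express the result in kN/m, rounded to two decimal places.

61.38 kN/m

(Lr or S) → Lr = 20.9 kN/m.
[1] 1.0(25.4) = 25.40
[2] 1.0(25.4) + 0.6(20.9) + 0.6(12.8) + 0.75(20.3) = 60.85
[3] 1.0(25.4) + 1.0(20.3) + 0.75(20.9) = 61.38
[4] 0.67(25.4) - 1.0(20.3) = -3.28
Combination 3 governs: w = 61.38 kN/m.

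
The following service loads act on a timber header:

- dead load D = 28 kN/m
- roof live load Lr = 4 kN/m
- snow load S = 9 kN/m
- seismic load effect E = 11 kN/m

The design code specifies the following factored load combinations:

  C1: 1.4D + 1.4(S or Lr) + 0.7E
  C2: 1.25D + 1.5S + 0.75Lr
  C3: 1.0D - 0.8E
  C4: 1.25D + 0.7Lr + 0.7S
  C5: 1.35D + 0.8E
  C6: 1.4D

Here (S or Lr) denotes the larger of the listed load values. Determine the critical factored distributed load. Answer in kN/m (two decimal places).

(S or Lr) → S = 9 kN/m.
C1: 1.4(28) + 1.4(9) + 0.7(11) = 39.20 + 12.60 + 7.70 = 59.50
C2: 1.25(28) + 1.5(9) + 0.75(4) = 35.00 + 13.50 + 3.00 = 51.50
C3: 1.0(28) - 0.8(11) = 28.00 - 8.80 = 19.20
C4: 1.25(28) + 0.7(4) + 0.7(9) = 35.00 + 2.80 + 6.30 = 44.10
C5: 1.35(28) + 0.8(11) = 37.80 + 8.80 = 46.60
C6: 1.4(28) = 39.20
Combination 1 governs: w_u = 59.50 kN/m.

59.50 kN/m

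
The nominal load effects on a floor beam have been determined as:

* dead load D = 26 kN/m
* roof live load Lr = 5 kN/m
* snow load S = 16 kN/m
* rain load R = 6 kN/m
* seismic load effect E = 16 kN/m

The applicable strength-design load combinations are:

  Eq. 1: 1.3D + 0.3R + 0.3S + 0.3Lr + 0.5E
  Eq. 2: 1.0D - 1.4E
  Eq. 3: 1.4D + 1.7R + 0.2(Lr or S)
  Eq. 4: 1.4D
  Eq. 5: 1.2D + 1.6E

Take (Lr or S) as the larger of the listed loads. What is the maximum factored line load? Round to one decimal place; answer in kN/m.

56.8 kN/m

(Lr or S) → S = 16 kN/m.
Eq. 1: 1.3(26) + 0.3(6) + 0.3(16) + 0.3(5) + 0.5(16) = 33.8 + 1.8 + 4.8 + 1.5 + 8.0 = 49.9
Eq. 2: 1.0(26) - 1.4(16) = 26.0 - 22.4 = 3.6
Eq. 3: 1.4(26) + 1.7(6) + 0.2(16) = 36.4 + 10.2 + 3.2 = 49.8
Eq. 4: 1.4(26) = 36.4
Eq. 5: 1.2(26) + 1.6(16) = 31.2 + 25.6 = 56.8
Combination 5 governs: w_u = 56.8 kN/m.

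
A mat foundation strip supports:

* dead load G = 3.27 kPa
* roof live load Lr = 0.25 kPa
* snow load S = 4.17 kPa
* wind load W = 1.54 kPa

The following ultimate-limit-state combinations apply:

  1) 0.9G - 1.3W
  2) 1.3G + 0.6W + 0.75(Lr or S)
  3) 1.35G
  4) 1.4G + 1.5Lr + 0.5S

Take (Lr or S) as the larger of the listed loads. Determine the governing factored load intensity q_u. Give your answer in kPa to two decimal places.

8.30 kPa

(Lr or S) → S = 4.17 kPa.
1) 0.9(3.27) - 1.3(1.54) = 2.94 - 2.00 = 0.94
2) 1.3(3.27) + 0.6(1.54) + 0.75(4.17) = 4.25 + 0.92 + 3.13 = 8.30
3) 1.35(3.27) = 4.41
4) 1.4(3.27) + 1.5(0.25) + 0.5(4.17) = 7.04
Combination 2 governs: q_u = 8.30 kPa.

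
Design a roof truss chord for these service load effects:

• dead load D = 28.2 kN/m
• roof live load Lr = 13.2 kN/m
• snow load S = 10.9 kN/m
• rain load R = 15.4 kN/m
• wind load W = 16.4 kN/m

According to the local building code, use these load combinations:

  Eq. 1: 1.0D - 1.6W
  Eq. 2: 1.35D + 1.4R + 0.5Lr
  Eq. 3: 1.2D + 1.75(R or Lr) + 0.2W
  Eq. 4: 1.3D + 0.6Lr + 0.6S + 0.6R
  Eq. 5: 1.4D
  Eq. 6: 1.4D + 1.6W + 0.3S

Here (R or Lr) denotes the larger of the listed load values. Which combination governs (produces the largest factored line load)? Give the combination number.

(R or Lr) → R = 15.4 kN/m.
Eq. 1: 1.0(28.2) - 1.6(16.4) = 28.2 - 26.2 = 2.0
Eq. 2: 1.35(28.2) + 1.4(15.4) + 0.5(13.2) = 66.2
Eq. 3: 1.2(28.2) + 1.75(15.4) + 0.2(16.4) = 33.8 + 27.0 + 3.3 = 64.1
Eq. 4: 1.3(28.2) + 0.6(13.2) + 0.6(10.9) + 0.6(15.4) = 60.4
Eq. 5: 1.4(28.2) = 39.5
Eq. 6: 1.4(28.2) + 1.6(16.4) + 0.3(10.9) = 39.5 + 26.2 + 3.3 = 69.0
The largest value is 69.0 kN/m from combination 6.

Combination 6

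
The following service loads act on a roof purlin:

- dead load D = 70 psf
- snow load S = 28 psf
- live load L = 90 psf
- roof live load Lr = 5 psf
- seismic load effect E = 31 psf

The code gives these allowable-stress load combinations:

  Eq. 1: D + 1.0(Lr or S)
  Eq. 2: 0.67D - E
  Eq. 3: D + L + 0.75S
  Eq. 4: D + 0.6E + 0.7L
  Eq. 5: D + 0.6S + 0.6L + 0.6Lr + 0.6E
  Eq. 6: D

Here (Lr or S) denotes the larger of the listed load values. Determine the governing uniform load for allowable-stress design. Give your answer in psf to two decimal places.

181.00 psf

(Lr or S) → S = 28 psf.
Eq. 1: 1.0(70) + 1.0(28) = 70.00 + 28.00 = 98.00
Eq. 2: 0.67(70) - 1.0(31) = 46.90 - 31.00 = 15.90
Eq. 3: 1.0(70) + 1.0(90) + 0.75(28) = 70.00 + 90.00 + 21.00 = 181.00
Eq. 4: 1.0(70) + 0.6(31) + 0.7(90) = 70.00 + 18.60 + 63.00 = 151.60
Eq. 5: 1.0(70) + 0.6(28) + 0.6(90) + 0.6(5) + 0.6(31) = 70.00 + 16.80 + 54.00 + 3.00 + 18.60 = 162.40
Eq. 6: 1.0(70) = 70.00
The controlling combination is 3, giving 181.00 psf.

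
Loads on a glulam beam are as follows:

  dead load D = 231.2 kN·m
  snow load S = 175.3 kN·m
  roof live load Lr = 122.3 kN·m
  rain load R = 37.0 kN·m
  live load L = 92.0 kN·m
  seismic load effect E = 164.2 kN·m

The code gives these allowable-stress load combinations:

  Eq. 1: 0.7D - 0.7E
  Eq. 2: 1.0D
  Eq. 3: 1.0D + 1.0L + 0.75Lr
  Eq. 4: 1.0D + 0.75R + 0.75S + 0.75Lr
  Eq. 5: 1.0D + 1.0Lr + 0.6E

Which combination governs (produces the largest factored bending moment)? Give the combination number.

Combination 4

Eq. 1: 0.7(231.2) - 0.7(164.2) = 46.9
Eq. 2: 1.0(231.2) = 231.2
Eq. 3: 1.0(231.2) + 1.0(92.0) + 0.75(122.3) = 414.9
Eq. 4: 1.0(231.2) + 0.75(37.0) + 0.75(175.3) + 0.75(122.3) = 482.2
Eq. 5: 1.0(231.2) + 1.0(122.3) + 0.6(164.2) = 452.0
The largest value is 482.2 kN·m from combination 4.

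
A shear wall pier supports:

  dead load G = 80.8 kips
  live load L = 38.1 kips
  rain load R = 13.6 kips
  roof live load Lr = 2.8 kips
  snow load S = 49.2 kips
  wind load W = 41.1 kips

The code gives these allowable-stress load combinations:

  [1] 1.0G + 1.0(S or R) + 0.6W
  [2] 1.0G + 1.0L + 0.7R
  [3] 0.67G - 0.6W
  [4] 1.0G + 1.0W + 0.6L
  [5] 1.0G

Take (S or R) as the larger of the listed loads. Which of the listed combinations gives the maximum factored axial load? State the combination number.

(S or R) → S = 49.2 kips.
[1] 1.0(80.8) + 1.0(49.2) + 0.6(41.1) = 154.7
[2] 1.0(80.8) + 1.0(38.1) + 0.7(13.6) = 128.4
[3] 0.67(80.8) - 0.6(41.1) = 29.5
[4] 1.0(80.8) + 1.0(41.1) + 0.6(38.1) = 144.8
[5] 1.0(80.8) = 80.8
The largest value is 154.7 kips from combination 1.

Combination 1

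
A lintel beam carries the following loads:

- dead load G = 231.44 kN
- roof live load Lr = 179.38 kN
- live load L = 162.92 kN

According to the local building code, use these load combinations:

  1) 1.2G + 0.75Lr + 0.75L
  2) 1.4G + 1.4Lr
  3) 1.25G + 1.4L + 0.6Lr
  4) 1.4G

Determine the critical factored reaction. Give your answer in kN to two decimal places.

1) 1.2(231.44) + 0.75(179.38) + 0.75(162.92) = 534.45
2) 1.4(231.44) + 1.4(179.38) = 324.02 + 251.13 = 575.15
3) 1.25(231.44) + 1.4(162.92) + 0.6(179.38) = 289.30 + 228.09 + 107.63 = 625.02
4) 1.4(231.44) = 324.02
Combination 3 governs: V_u = 625.02 kN.

625.02 kN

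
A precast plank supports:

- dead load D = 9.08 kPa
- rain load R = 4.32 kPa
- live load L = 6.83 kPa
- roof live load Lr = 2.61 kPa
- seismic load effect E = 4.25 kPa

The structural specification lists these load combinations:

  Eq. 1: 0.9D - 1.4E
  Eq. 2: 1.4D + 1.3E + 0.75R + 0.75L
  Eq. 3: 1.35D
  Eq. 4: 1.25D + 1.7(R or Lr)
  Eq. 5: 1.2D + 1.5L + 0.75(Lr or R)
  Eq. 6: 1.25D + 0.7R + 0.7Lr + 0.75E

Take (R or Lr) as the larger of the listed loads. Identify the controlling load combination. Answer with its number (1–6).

Combination 2

(R or Lr) → R = 4.32 kPa; (Lr or R) → R = 4.32 kPa.
Eq. 1: 0.9(9.08) - 1.4(4.25) = 2.22
Eq. 2: 1.4(9.08) + 1.3(4.25) + 0.75(4.32) + 0.75(6.83) = 26.60
Eq. 3: 1.35(9.08) = 12.26
Eq. 4: 1.25(9.08) + 1.7(4.32) = 18.69
Eq. 5: 1.2(9.08) + 1.5(6.83) + 0.75(4.32) = 24.38
Eq. 6: 1.25(9.08) + 0.7(4.32) + 0.7(2.61) + 0.75(4.25) = 19.39
The largest value is 26.60 kPa from combination 2.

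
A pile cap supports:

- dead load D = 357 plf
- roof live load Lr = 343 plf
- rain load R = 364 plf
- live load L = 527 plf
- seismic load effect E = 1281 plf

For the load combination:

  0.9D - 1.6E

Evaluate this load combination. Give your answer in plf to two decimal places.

-1728.30 plf

0.9(357) - 1.6(1281) = 321.30 - 2049.60 = -1728.30
w_u = -1728.30 plf.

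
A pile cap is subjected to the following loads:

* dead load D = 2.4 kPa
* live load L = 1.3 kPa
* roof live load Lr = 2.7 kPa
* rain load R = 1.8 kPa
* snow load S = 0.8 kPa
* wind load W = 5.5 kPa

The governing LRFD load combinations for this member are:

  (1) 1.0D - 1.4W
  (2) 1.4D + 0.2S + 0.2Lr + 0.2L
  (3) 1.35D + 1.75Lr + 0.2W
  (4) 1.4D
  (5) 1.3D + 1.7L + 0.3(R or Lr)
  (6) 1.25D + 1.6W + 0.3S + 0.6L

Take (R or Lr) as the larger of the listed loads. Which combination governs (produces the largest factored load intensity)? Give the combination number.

Combination 6

(R or Lr) → Lr = 2.7 kPa.
(1) 1.0(2.4) - 1.4(5.5) = -5.30
(2) 1.4(2.4) + 0.2(0.8) + 0.2(2.7) + 0.2(1.3) = 4.32
(3) 1.35(2.4) + 1.75(2.7) + 0.2(5.5) = 9.07
(4) 1.4(2.4) = 3.36
(5) 1.3(2.4) + 1.7(1.3) + 0.3(2.7) = 6.14
(6) 1.25(2.4) + 1.6(5.5) + 0.3(0.8) + 0.6(1.3) = 12.82
The largest value is 12.82 kPa from combination 6.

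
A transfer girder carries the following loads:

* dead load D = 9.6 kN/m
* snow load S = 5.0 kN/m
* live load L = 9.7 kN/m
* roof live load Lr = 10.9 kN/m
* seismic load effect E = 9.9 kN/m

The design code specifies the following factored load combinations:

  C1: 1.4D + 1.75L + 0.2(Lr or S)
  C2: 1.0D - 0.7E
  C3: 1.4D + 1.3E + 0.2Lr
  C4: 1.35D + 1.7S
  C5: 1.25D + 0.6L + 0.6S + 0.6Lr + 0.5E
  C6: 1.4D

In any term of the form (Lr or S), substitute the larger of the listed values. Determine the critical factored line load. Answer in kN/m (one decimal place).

(Lr or S) → Lr = 10.9 kN/m.
C1: 1.4(9.6) + 1.75(9.7) + 0.2(10.9) = 13.4 + 17.0 + 2.2 = 32.6
C2: 1.0(9.6) - 0.7(9.9) = 9.6 - 6.9 = 2.7
C3: 1.4(9.6) + 1.3(9.9) + 0.2(10.9) = 13.4 + 12.9 + 2.2 = 28.5
C4: 1.35(9.6) + 1.7(5.0) = 13.0 + 8.5 = 21.5
C5: 1.25(9.6) + 0.6(9.7) + 0.6(5.0) + 0.6(10.9) + 0.5(9.9) = 12.0 + 5.8 + 3.0 + 6.5 + 5.0 = 32.3
C6: 1.4(9.6) = 13.4
Combination 1 governs: w_u = 32.6 kN/m.

32.6 kN/m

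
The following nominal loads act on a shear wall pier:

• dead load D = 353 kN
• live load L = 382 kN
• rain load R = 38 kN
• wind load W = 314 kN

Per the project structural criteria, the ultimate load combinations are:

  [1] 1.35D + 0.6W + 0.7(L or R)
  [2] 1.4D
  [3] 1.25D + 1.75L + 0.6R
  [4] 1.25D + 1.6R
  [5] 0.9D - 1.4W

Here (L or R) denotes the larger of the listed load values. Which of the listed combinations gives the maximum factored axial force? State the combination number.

Combination 3

(L or R) → L = 382 kN.
[1] 1.35(353) + 0.6(314) + 0.7(382) = 932.4
[2] 1.4(353) = 494.2
[3] 1.25(353) + 1.75(382) + 0.6(38) = 1132.6
[4] 1.25(353) + 1.6(38) = 502.1
[5] 0.9(353) - 1.4(314) = -121.9
The largest value is 1132.6 kN from combination 3.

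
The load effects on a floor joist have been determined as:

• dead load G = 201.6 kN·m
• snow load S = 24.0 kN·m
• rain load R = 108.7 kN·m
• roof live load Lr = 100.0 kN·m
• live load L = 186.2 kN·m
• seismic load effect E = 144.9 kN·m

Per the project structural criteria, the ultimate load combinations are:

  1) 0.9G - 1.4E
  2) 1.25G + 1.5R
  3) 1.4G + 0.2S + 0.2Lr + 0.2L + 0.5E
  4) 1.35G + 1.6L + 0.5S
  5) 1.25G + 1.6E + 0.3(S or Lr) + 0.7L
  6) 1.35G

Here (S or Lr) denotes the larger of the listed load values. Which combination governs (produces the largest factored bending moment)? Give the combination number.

Combination 5

(S or Lr) → Lr = 100.0 kN·m.
1) 0.9(201.6) - 1.4(144.9) = 181.44 - 202.86 = -21.42
2) 1.25(201.6) + 1.5(108.7) = 252.00 + 163.05 = 415.05
3) 1.4(201.6) + 0.2(24.0) + 0.2(100.0) + 0.2(186.2) + 0.5(144.9) = 282.24 + 4.80 + 20.00 + 37.24 + 72.45 = 416.73
4) 1.35(201.6) + 1.6(186.2) + 0.5(24.0) = 272.16 + 297.92 + 12.00 = 582.08
5) 1.25(201.6) + 1.6(144.9) + 0.3(100.0) + 0.7(186.2) = 252.00 + 231.84 + 30.00 + 130.34 = 644.18
6) 1.35(201.6) = 272.16
The largest value is 644.18 kN·m from combination 5.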